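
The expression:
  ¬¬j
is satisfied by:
  {j: True}


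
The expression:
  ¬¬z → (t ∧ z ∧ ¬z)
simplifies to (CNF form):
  ¬z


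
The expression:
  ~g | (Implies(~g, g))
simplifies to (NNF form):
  True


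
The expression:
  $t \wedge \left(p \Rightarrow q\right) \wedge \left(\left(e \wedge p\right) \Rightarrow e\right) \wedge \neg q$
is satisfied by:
  {t: True, q: False, p: False}


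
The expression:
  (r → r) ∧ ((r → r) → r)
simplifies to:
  r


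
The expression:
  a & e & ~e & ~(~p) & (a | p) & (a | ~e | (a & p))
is never true.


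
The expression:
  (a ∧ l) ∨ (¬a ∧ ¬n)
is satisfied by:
  {l: True, n: False, a: False}
  {n: False, a: False, l: False}
  {a: True, l: True, n: False}
  {a: True, n: True, l: True}


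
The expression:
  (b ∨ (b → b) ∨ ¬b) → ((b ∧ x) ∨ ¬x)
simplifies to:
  b ∨ ¬x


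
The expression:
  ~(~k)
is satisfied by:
  {k: True}


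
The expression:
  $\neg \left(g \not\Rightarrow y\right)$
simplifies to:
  $y \vee \neg g$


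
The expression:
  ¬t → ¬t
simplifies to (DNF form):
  True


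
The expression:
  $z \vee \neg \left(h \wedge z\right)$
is always true.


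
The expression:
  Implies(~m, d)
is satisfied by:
  {d: True, m: True}
  {d: True, m: False}
  {m: True, d: False}


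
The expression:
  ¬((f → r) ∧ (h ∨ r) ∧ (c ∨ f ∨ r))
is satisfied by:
  {f: True, r: False, c: False, h: False}
  {h: False, r: False, f: False, c: False}
  {h: True, f: True, r: False, c: False}
  {h: True, r: False, f: False, c: False}
  {c: True, f: True, h: False, r: False}
  {c: True, h: False, r: False, f: False}
  {c: True, h: True, f: True, r: False}


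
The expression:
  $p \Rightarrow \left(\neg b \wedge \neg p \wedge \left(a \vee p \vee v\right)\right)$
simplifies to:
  $\neg p$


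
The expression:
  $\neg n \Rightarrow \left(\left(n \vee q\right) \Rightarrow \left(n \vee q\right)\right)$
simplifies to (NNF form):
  $\text{True}$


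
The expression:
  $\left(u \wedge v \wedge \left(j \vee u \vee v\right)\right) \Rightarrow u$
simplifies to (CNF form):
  $\text{True}$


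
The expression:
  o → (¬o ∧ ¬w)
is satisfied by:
  {o: False}


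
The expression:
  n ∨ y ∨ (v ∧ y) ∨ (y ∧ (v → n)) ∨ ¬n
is always true.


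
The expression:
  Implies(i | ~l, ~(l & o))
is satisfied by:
  {l: False, o: False, i: False}
  {i: True, l: False, o: False}
  {o: True, l: False, i: False}
  {i: True, o: True, l: False}
  {l: True, i: False, o: False}
  {i: True, l: True, o: False}
  {o: True, l: True, i: False}


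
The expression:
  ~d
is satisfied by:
  {d: False}


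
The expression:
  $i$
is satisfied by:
  {i: True}


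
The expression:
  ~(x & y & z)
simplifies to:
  ~x | ~y | ~z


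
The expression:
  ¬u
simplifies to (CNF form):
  ¬u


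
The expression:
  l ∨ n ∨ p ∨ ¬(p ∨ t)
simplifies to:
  l ∨ n ∨ p ∨ ¬t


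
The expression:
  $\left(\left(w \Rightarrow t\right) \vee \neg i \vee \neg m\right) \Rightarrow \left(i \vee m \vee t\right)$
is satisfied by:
  {i: True, t: True, m: True}
  {i: True, t: True, m: False}
  {i: True, m: True, t: False}
  {i: True, m: False, t: False}
  {t: True, m: True, i: False}
  {t: True, m: False, i: False}
  {m: True, t: False, i: False}


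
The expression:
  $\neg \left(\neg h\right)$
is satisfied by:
  {h: True}


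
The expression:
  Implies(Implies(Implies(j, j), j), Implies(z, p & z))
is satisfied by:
  {p: True, z: False, j: False}
  {p: False, z: False, j: False}
  {j: True, p: True, z: False}
  {j: True, p: False, z: False}
  {z: True, p: True, j: False}
  {z: True, p: False, j: False}
  {z: True, j: True, p: True}


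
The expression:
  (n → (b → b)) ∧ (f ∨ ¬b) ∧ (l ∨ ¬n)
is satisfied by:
  {l: True, f: True, b: False, n: False}
  {l: True, b: False, f: False, n: False}
  {f: True, l: False, b: False, n: False}
  {l: False, b: False, f: False, n: False}
  {n: True, l: True, f: True, b: False}
  {n: True, l: True, b: False, f: False}
  {l: True, f: True, b: True, n: False}
  {f: True, b: True, n: False, l: False}
  {n: True, f: True, b: True, l: True}


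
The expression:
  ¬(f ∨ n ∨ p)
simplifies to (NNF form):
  ¬f ∧ ¬n ∧ ¬p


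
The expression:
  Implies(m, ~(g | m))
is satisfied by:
  {m: False}


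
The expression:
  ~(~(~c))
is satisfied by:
  {c: False}


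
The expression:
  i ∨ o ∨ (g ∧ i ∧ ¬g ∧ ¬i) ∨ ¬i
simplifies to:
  True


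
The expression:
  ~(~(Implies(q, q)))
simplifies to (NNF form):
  True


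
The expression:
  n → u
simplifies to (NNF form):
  u ∨ ¬n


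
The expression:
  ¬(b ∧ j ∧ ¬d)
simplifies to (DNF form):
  d ∨ ¬b ∨ ¬j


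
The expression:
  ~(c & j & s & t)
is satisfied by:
  {s: False, c: False, t: False, j: False}
  {j: True, s: False, c: False, t: False}
  {t: True, s: False, c: False, j: False}
  {j: True, t: True, s: False, c: False}
  {c: True, j: False, s: False, t: False}
  {j: True, c: True, s: False, t: False}
  {t: True, c: True, j: False, s: False}
  {j: True, t: True, c: True, s: False}
  {s: True, t: False, c: False, j: False}
  {j: True, s: True, t: False, c: False}
  {t: True, s: True, j: False, c: False}
  {j: True, t: True, s: True, c: False}
  {c: True, s: True, t: False, j: False}
  {j: True, c: True, s: True, t: False}
  {t: True, c: True, s: True, j: False}


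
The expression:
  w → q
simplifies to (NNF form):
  q ∨ ¬w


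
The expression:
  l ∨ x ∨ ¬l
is always true.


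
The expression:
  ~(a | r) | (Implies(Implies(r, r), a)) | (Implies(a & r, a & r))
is always true.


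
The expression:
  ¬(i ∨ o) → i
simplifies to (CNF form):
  i ∨ o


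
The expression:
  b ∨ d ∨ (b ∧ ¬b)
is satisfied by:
  {b: True, d: True}
  {b: True, d: False}
  {d: True, b: False}


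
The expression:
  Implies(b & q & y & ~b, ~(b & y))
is always true.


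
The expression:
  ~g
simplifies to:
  ~g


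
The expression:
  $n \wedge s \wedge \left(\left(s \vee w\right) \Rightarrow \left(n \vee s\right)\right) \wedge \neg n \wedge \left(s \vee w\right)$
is never true.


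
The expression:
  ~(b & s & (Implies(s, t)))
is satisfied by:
  {s: False, t: False, b: False}
  {b: True, s: False, t: False}
  {t: True, s: False, b: False}
  {b: True, t: True, s: False}
  {s: True, b: False, t: False}
  {b: True, s: True, t: False}
  {t: True, s: True, b: False}


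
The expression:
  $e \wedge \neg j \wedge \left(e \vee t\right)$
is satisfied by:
  {e: True, j: False}


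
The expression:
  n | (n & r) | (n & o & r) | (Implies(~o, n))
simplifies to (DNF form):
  n | o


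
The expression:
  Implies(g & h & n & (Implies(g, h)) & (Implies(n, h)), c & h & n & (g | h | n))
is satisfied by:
  {c: True, h: False, n: False, g: False}
  {g: False, h: False, c: False, n: False}
  {g: True, c: True, h: False, n: False}
  {g: True, h: False, c: False, n: False}
  {n: True, c: True, g: False, h: False}
  {n: True, g: False, h: False, c: False}
  {n: True, g: True, c: True, h: False}
  {n: True, g: True, h: False, c: False}
  {c: True, h: True, n: False, g: False}
  {h: True, n: False, c: False, g: False}
  {g: True, h: True, c: True, n: False}
  {g: True, h: True, n: False, c: False}
  {c: True, h: True, n: True, g: False}
  {h: True, n: True, g: False, c: False}
  {g: True, h: True, n: True, c: True}


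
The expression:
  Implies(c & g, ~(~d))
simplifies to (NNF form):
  d | ~c | ~g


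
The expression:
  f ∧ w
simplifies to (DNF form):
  f ∧ w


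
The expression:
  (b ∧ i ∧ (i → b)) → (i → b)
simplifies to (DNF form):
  True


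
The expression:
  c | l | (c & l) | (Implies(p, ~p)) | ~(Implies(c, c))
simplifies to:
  c | l | ~p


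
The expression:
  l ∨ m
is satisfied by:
  {m: True, l: True}
  {m: True, l: False}
  {l: True, m: False}


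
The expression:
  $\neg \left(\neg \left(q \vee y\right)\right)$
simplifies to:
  $q \vee y$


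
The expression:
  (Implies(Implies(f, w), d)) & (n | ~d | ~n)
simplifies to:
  d | (f & ~w)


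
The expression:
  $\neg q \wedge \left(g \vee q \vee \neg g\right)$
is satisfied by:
  {q: False}


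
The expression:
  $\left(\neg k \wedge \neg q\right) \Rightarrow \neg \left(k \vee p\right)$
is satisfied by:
  {k: True, q: True, p: False}
  {k: True, p: False, q: False}
  {q: True, p: False, k: False}
  {q: False, p: False, k: False}
  {k: True, q: True, p: True}
  {k: True, p: True, q: False}
  {q: True, p: True, k: False}


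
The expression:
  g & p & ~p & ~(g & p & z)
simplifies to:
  False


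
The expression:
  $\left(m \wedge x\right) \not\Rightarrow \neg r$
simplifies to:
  $m \wedge r \wedge x$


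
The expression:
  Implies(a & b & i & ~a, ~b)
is always true.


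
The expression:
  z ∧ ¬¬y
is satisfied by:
  {z: True, y: True}


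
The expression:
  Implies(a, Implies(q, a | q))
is always true.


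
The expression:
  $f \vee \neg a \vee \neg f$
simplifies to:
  $\text{True}$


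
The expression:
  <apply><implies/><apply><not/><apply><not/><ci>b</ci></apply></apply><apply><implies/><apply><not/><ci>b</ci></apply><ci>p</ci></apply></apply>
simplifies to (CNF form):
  <true/>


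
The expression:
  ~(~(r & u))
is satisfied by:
  {r: True, u: True}


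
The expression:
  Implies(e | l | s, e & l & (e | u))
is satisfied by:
  {e: True, l: True, s: False}
  {e: True, s: True, l: True}
  {s: False, l: False, e: False}


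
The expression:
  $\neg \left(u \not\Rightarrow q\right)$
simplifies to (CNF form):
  $q \vee \neg u$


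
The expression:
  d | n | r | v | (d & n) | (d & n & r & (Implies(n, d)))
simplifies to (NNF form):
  d | n | r | v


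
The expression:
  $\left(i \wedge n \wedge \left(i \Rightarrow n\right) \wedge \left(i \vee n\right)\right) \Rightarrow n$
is always true.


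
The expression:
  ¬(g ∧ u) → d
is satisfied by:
  {d: True, u: True, g: True}
  {d: True, u: True, g: False}
  {d: True, g: True, u: False}
  {d: True, g: False, u: False}
  {u: True, g: True, d: False}


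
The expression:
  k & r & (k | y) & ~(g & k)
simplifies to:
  k & r & ~g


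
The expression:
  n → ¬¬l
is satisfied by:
  {l: True, n: False}
  {n: False, l: False}
  {n: True, l: True}


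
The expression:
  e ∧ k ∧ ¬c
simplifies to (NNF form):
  e ∧ k ∧ ¬c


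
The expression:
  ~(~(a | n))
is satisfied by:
  {n: True, a: True}
  {n: True, a: False}
  {a: True, n: False}


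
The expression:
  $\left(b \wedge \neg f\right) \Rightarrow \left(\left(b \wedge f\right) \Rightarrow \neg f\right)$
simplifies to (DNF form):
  $\text{True}$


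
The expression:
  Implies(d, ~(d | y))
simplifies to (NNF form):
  ~d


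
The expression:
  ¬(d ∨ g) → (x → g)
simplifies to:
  d ∨ g ∨ ¬x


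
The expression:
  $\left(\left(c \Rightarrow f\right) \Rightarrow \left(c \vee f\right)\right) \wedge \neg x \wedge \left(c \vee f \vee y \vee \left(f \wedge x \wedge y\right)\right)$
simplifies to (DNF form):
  $\left(c \wedge \neg x\right) \vee \left(f \wedge \neg x\right)$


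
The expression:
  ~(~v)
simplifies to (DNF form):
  v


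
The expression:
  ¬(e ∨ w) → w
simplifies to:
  e ∨ w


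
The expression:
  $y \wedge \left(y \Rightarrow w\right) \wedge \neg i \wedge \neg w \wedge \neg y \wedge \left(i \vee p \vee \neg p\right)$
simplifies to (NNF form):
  $\text{False}$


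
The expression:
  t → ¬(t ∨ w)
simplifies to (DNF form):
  ¬t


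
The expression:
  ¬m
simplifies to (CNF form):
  ¬m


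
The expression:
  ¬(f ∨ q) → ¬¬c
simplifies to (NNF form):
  c ∨ f ∨ q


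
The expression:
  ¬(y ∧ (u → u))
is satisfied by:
  {y: False}


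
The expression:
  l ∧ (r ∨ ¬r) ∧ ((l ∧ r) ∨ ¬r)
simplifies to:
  l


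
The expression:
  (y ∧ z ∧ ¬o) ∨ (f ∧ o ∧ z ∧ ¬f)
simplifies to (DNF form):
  y ∧ z ∧ ¬o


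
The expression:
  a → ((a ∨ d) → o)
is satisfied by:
  {o: True, a: False}
  {a: False, o: False}
  {a: True, o: True}


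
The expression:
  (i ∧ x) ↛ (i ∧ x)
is never true.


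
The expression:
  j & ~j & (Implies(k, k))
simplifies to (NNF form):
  False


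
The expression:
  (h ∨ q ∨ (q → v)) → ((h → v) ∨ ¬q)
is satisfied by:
  {v: True, h: False, q: False}
  {h: False, q: False, v: False}
  {q: True, v: True, h: False}
  {q: True, h: False, v: False}
  {v: True, h: True, q: False}
  {h: True, v: False, q: False}
  {q: True, h: True, v: True}


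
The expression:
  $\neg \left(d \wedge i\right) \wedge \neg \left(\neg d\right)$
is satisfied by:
  {d: True, i: False}


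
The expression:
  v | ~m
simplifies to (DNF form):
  v | ~m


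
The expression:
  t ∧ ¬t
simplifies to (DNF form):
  False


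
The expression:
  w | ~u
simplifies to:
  w | ~u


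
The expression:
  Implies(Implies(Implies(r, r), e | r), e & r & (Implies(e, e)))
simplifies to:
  (e & r) | (~e & ~r)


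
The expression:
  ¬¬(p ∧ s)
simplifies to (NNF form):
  p ∧ s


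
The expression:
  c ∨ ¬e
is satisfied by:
  {c: True, e: False}
  {e: False, c: False}
  {e: True, c: True}


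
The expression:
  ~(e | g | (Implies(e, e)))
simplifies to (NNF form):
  False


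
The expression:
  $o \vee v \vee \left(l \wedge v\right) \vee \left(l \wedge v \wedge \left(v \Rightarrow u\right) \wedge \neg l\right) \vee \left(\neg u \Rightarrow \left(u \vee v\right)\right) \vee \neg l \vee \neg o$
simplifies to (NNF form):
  $\text{True}$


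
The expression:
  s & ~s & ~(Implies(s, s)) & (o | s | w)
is never true.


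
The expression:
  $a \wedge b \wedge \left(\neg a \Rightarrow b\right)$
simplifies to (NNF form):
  $a \wedge b$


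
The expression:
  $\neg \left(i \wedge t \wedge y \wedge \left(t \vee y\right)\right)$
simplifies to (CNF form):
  $\neg i \vee \neg t \vee \neg y$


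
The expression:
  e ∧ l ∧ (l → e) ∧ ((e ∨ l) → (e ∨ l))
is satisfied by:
  {e: True, l: True}


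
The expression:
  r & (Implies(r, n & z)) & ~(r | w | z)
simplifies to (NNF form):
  False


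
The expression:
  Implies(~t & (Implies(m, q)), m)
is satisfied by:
  {t: True, m: True}
  {t: True, m: False}
  {m: True, t: False}


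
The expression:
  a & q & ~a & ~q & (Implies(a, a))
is never true.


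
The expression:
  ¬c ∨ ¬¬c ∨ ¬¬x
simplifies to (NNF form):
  True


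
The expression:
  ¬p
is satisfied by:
  {p: False}


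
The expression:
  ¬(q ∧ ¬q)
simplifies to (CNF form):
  True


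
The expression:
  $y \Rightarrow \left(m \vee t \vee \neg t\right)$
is always true.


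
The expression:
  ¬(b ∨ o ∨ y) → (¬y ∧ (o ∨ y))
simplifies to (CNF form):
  b ∨ o ∨ y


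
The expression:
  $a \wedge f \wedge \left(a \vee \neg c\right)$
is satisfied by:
  {a: True, f: True}


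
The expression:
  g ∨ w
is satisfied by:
  {g: True, w: True}
  {g: True, w: False}
  {w: True, g: False}


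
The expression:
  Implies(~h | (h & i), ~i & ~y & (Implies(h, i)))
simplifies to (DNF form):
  (h & ~i) | (~i & ~y)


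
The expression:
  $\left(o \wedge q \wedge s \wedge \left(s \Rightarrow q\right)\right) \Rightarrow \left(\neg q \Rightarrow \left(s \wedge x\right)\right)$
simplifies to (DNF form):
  $\text{True}$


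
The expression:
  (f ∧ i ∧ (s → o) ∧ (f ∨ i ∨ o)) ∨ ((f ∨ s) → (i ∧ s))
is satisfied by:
  {i: True, f: False, s: False}
  {i: True, s: True, f: False}
  {i: True, f: True, s: False}
  {i: True, s: True, f: True}
  {s: False, f: False, i: False}


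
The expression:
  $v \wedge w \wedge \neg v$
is never true.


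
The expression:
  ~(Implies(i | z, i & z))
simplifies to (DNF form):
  (i & ~z) | (z & ~i)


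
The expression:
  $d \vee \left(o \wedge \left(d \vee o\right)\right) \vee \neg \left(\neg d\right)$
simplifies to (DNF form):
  $d \vee o$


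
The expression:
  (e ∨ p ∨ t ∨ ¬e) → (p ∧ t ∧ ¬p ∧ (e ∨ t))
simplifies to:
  False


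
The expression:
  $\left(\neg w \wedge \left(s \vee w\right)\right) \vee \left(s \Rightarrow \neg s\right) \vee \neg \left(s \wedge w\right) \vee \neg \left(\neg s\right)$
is always true.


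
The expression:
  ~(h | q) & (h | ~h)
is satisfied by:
  {q: False, h: False}


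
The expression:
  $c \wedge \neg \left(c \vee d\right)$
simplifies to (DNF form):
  $\text{False}$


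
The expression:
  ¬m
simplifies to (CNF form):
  ¬m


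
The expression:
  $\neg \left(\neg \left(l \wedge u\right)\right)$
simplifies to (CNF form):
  $l \wedge u$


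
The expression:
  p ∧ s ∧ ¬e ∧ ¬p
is never true.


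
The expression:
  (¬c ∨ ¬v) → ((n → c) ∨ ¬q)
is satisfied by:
  {c: True, q: False, n: False}
  {q: False, n: False, c: False}
  {c: True, n: True, q: False}
  {n: True, q: False, c: False}
  {c: True, q: True, n: False}
  {q: True, c: False, n: False}
  {c: True, n: True, q: True}


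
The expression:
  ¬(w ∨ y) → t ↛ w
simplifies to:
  t ∨ w ∨ y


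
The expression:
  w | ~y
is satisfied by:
  {w: True, y: False}
  {y: False, w: False}
  {y: True, w: True}


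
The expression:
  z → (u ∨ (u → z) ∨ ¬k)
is always true.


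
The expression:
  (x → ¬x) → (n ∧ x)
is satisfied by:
  {x: True}


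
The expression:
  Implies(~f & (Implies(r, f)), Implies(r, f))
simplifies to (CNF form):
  True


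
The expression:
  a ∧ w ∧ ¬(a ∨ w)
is never true.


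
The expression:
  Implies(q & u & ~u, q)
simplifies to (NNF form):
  True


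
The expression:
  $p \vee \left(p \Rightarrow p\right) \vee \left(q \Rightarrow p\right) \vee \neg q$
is always true.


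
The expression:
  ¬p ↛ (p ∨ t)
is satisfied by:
  {p: False, t: False}


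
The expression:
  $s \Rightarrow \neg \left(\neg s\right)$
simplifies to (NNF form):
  $\text{True}$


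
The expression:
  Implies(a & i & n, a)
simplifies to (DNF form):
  True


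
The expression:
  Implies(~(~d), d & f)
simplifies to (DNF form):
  f | ~d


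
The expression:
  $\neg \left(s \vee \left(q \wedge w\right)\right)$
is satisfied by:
  {w: False, s: False, q: False}
  {q: True, w: False, s: False}
  {w: True, q: False, s: False}


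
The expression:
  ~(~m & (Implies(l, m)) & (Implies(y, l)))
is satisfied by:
  {y: True, m: True, l: True}
  {y: True, m: True, l: False}
  {y: True, l: True, m: False}
  {y: True, l: False, m: False}
  {m: True, l: True, y: False}
  {m: True, l: False, y: False}
  {l: True, m: False, y: False}


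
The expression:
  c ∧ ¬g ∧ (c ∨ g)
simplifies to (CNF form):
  c ∧ ¬g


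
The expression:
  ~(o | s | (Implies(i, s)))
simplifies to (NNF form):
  i & ~o & ~s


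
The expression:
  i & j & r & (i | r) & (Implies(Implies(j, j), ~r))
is never true.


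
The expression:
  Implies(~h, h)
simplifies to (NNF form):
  h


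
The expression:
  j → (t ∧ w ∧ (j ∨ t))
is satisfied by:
  {w: True, t: True, j: False}
  {w: True, t: False, j: False}
  {t: True, w: False, j: False}
  {w: False, t: False, j: False}
  {j: True, w: True, t: True}


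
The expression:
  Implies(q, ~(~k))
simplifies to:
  k | ~q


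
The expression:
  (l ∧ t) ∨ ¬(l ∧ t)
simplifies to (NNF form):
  True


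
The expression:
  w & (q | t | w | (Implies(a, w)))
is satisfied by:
  {w: True}


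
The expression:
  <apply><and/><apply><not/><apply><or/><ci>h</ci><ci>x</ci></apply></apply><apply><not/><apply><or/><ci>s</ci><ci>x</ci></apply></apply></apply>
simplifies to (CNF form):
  <apply><and/><apply><not/><ci>h</ci></apply><apply><not/><ci>s</ci></apply><apply><not/><ci>x</ci></apply></apply>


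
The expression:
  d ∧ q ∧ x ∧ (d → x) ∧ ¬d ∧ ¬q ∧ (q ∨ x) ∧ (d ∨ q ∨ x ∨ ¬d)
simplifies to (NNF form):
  False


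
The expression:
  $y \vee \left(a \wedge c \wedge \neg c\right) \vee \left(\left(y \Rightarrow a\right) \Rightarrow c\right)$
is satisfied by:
  {y: True, c: True}
  {y: True, c: False}
  {c: True, y: False}


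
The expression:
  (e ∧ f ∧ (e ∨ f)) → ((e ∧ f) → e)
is always true.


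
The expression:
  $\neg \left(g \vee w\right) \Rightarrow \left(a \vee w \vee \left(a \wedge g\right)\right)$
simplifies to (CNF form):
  $a \vee g \vee w$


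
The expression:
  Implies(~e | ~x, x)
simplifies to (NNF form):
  x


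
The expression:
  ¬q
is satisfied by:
  {q: False}


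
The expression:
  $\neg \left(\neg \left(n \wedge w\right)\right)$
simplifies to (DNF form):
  $n \wedge w$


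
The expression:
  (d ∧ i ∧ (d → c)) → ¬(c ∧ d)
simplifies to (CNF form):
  ¬c ∨ ¬d ∨ ¬i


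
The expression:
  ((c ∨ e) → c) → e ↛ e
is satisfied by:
  {e: True, c: False}


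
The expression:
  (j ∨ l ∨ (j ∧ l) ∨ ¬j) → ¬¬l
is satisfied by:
  {l: True}


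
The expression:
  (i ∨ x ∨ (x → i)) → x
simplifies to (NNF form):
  x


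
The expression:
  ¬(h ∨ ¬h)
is never true.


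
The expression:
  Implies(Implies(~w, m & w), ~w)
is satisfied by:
  {w: False}


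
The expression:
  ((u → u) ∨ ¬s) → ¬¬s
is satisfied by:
  {s: True}


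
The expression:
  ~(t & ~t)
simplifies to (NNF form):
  True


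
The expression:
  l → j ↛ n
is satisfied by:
  {j: True, n: False, l: False}
  {n: False, l: False, j: False}
  {j: True, n: True, l: False}
  {n: True, j: False, l: False}
  {l: True, j: True, n: False}


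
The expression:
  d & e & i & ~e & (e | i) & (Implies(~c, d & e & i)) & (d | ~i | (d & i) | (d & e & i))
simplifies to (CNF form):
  False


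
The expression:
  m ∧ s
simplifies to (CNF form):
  m ∧ s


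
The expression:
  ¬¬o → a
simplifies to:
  a ∨ ¬o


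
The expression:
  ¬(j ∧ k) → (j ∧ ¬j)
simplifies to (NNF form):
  j ∧ k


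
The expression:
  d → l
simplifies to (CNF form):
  l ∨ ¬d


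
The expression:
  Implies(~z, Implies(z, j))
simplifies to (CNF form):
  True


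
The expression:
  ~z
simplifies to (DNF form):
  ~z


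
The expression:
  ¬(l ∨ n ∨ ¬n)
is never true.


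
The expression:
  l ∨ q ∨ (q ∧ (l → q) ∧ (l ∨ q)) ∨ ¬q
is always true.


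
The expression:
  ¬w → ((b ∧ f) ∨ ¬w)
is always true.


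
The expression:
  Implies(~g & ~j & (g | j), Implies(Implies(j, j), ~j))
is always true.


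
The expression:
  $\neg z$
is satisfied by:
  {z: False}


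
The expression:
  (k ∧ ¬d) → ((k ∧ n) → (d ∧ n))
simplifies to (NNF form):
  d ∨ ¬k ∨ ¬n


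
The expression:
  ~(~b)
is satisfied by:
  {b: True}


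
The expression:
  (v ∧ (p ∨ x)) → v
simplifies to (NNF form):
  True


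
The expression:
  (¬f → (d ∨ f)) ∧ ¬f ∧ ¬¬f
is never true.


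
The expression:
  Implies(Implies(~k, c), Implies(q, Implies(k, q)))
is always true.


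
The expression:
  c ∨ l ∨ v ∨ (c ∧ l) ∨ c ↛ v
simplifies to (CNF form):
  c ∨ l ∨ v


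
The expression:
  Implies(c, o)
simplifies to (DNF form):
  o | ~c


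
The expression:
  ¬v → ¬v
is always true.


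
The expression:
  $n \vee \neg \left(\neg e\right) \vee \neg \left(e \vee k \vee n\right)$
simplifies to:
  $e \vee n \vee \neg k$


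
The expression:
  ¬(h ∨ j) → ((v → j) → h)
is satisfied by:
  {v: True, h: True, j: True}
  {v: True, h: True, j: False}
  {v: True, j: True, h: False}
  {v: True, j: False, h: False}
  {h: True, j: True, v: False}
  {h: True, j: False, v: False}
  {j: True, h: False, v: False}


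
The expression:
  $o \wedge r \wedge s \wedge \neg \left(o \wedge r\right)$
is never true.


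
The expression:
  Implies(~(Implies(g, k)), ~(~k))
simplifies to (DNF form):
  k | ~g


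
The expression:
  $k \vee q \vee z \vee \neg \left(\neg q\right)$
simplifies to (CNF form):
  $k \vee q \vee z$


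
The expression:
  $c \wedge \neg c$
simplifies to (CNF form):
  $\text{False}$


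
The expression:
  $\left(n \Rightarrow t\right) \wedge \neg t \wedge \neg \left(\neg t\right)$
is never true.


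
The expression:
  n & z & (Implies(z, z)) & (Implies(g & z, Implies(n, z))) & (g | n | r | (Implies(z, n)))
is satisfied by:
  {z: True, n: True}


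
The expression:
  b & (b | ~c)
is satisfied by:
  {b: True}


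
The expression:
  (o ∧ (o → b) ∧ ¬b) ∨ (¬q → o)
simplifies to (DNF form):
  o ∨ q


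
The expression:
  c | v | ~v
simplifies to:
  True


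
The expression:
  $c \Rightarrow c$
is always true.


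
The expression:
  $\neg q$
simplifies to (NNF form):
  $\neg q$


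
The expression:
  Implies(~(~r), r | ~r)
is always true.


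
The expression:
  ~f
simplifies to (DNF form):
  ~f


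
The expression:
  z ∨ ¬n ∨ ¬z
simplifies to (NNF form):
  True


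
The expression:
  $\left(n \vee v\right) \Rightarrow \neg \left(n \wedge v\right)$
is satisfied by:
  {v: False, n: False}
  {n: True, v: False}
  {v: True, n: False}


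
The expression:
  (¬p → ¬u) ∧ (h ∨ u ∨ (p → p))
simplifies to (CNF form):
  p ∨ ¬u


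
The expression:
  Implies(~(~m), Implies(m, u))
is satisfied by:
  {u: True, m: False}
  {m: False, u: False}
  {m: True, u: True}


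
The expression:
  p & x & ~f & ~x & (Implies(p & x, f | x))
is never true.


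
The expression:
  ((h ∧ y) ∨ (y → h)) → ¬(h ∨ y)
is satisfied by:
  {h: False}


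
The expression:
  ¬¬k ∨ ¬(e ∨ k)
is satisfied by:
  {k: True, e: False}
  {e: False, k: False}
  {e: True, k: True}


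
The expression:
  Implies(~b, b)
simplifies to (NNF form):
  b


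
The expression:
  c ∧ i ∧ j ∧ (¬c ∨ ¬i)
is never true.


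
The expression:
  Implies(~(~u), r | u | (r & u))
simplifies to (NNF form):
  True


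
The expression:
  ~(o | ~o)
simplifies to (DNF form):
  False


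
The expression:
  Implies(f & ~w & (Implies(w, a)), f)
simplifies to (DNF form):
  True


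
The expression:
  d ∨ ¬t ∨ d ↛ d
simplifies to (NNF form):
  d ∨ ¬t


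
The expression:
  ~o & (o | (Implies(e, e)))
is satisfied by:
  {o: False}


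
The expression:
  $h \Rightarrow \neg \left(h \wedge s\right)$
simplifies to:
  $\neg h \vee \neg s$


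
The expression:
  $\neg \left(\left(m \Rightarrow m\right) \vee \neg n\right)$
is never true.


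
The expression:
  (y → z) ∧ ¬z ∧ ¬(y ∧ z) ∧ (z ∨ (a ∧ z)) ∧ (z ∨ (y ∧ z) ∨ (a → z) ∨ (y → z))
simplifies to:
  False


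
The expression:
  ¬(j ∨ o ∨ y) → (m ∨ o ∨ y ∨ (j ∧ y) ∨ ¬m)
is always true.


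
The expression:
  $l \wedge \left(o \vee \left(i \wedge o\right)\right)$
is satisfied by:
  {o: True, l: True}


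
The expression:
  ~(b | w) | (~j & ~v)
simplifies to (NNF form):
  (~b | ~j) & (~b | ~v) & (~j | ~w) & (~v | ~w)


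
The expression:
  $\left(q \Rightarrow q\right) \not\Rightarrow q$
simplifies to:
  $\neg q$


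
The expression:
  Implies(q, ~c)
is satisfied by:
  {c: False, q: False}
  {q: True, c: False}
  {c: True, q: False}


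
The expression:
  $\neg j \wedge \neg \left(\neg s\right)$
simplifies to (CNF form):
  $s \wedge \neg j$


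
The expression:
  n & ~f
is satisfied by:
  {n: True, f: False}


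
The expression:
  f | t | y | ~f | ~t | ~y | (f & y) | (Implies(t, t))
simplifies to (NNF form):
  True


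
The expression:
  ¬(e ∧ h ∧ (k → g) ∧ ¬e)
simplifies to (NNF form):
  True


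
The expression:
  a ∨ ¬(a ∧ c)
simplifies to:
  True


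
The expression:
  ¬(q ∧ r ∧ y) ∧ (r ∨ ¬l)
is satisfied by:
  {r: True, l: False, q: False, y: False}
  {r: True, y: True, l: False, q: False}
  {r: True, q: True, l: False, y: False}
  {r: True, l: True, q: False, y: False}
  {r: True, y: True, l: True, q: False}
  {r: True, q: True, l: True, y: False}
  {y: False, l: False, q: False, r: False}
  {y: True, l: False, q: False, r: False}
  {q: True, y: False, l: False, r: False}
  {y: True, q: True, l: False, r: False}


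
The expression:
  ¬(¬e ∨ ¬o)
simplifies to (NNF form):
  e ∧ o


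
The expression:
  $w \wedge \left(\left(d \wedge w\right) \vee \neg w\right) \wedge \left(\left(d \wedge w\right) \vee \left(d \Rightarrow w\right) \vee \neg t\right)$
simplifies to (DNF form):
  $d \wedge w$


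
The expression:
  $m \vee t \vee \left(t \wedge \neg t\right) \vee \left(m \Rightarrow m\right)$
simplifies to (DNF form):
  $\text{True}$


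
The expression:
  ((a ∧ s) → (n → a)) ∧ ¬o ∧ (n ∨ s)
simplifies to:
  ¬o ∧ (n ∨ s)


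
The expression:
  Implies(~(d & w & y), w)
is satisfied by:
  {w: True}


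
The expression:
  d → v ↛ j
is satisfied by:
  {v: True, d: False, j: False}
  {v: False, d: False, j: False}
  {j: True, v: True, d: False}
  {j: True, v: False, d: False}
  {d: True, v: True, j: False}


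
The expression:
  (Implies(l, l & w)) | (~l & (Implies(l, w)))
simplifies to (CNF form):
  w | ~l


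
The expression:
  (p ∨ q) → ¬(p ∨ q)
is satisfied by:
  {q: False, p: False}


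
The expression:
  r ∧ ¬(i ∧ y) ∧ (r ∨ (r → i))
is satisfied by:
  {r: True, y: False, i: False}
  {r: True, i: True, y: False}
  {r: True, y: True, i: False}


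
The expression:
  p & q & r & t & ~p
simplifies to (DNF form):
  False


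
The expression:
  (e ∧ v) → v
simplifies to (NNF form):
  True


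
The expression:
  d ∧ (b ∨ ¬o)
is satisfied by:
  {b: True, d: True, o: False}
  {d: True, o: False, b: False}
  {b: True, o: True, d: True}


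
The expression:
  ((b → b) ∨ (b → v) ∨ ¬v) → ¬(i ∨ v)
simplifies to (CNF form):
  ¬i ∧ ¬v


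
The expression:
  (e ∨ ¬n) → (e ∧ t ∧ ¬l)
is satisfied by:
  {t: True, n: True, l: False, e: False}
  {n: True, t: False, l: False, e: False}
  {t: True, l: True, n: True, e: False}
  {l: True, n: True, t: False, e: False}
  {e: True, t: True, n: True, l: False}
  {e: True, t: True, n: False, l: False}


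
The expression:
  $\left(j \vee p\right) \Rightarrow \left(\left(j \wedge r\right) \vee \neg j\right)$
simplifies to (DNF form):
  $r \vee \neg j$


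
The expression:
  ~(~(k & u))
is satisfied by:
  {u: True, k: True}


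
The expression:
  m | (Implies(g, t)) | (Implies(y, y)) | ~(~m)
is always true.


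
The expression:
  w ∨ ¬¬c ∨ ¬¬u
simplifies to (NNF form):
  c ∨ u ∨ w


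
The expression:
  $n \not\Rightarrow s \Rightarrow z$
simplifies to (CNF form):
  $s \vee z \vee \neg n$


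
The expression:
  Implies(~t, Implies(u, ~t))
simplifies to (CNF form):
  True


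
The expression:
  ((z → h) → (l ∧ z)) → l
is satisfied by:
  {l: True, h: True, z: False}
  {l: True, h: False, z: False}
  {h: True, l: False, z: False}
  {l: False, h: False, z: False}
  {z: True, l: True, h: True}
  {z: True, l: True, h: False}
  {z: True, h: True, l: False}


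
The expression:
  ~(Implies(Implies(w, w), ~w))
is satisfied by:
  {w: True}


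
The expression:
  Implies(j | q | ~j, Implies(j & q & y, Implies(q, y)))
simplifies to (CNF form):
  True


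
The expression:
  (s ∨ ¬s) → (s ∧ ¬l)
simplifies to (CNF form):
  s ∧ ¬l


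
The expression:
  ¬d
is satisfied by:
  {d: False}


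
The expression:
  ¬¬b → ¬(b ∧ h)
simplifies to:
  ¬b ∨ ¬h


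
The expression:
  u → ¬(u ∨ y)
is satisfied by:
  {u: False}


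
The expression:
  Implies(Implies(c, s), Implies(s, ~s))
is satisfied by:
  {s: False}


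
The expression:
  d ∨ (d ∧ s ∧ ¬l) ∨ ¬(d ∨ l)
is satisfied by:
  {d: True, l: False}
  {l: False, d: False}
  {l: True, d: True}


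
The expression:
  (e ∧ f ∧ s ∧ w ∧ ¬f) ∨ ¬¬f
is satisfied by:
  {f: True}


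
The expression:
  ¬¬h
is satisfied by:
  {h: True}


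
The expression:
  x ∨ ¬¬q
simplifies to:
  q ∨ x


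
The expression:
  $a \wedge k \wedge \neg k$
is never true.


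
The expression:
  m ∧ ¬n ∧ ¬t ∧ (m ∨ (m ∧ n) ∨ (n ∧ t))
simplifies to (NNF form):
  m ∧ ¬n ∧ ¬t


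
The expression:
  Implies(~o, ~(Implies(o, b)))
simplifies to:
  o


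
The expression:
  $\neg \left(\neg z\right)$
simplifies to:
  $z$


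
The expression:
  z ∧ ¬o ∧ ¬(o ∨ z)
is never true.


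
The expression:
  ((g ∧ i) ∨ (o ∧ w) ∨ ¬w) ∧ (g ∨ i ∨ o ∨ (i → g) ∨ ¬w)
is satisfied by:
  {i: True, o: True, g: True, w: False}
  {i: True, o: True, g: False, w: False}
  {o: True, g: True, w: False, i: False}
  {o: True, g: False, w: False, i: False}
  {i: True, g: True, w: False, o: False}
  {i: True, g: False, w: False, o: False}
  {g: True, i: False, w: False, o: False}
  {g: False, i: False, w: False, o: False}
  {i: True, o: True, w: True, g: True}
  {i: True, o: True, w: True, g: False}
  {o: True, w: True, g: True, i: False}
  {o: True, w: True, g: False, i: False}
  {i: True, w: True, g: True, o: False}


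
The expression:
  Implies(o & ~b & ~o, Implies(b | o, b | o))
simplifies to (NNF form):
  True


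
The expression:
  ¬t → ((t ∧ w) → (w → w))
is always true.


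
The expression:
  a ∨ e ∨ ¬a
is always true.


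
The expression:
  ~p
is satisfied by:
  {p: False}


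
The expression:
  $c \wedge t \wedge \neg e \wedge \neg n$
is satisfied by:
  {t: True, c: True, n: False, e: False}


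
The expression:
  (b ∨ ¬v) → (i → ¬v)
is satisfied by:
  {v: False, b: False, i: False}
  {i: True, v: False, b: False}
  {b: True, v: False, i: False}
  {i: True, b: True, v: False}
  {v: True, i: False, b: False}
  {i: True, v: True, b: False}
  {b: True, v: True, i: False}


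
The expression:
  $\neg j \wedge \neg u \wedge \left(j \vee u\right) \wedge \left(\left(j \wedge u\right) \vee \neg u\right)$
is never true.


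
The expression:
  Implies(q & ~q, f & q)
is always true.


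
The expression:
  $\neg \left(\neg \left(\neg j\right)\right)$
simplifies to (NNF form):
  $\neg j$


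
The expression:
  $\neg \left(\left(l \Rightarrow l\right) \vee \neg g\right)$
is never true.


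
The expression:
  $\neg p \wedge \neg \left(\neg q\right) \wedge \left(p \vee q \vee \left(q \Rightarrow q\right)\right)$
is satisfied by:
  {q: True, p: False}


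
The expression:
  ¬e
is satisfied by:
  {e: False}


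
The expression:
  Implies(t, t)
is always true.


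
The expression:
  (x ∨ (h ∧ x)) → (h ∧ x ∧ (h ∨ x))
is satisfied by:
  {h: True, x: False}
  {x: False, h: False}
  {x: True, h: True}


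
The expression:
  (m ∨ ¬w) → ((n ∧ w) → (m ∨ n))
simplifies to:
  True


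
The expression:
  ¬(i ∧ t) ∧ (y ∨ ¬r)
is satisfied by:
  {y: True, t: False, i: False, r: False}
  {y: False, t: False, i: False, r: False}
  {r: True, y: True, t: False, i: False}
  {i: True, y: True, t: False, r: False}
  {i: True, y: False, t: False, r: False}
  {r: True, i: True, y: True, t: False}
  {t: True, y: True, r: False, i: False}
  {t: True, y: False, r: False, i: False}
  {r: True, t: True, y: True, i: False}


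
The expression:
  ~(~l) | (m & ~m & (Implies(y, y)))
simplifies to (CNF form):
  l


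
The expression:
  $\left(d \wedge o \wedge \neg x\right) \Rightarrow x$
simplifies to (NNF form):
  $x \vee \neg d \vee \neg o$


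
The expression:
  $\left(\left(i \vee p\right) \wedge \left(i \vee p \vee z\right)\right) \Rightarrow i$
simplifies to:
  $i \vee \neg p$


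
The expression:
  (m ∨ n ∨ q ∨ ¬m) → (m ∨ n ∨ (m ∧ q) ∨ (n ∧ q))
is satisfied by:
  {n: True, m: True}
  {n: True, m: False}
  {m: True, n: False}


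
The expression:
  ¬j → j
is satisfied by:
  {j: True}


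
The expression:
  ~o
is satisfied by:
  {o: False}


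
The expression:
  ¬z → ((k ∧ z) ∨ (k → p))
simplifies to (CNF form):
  p ∨ z ∨ ¬k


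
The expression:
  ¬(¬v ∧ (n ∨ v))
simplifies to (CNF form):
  v ∨ ¬n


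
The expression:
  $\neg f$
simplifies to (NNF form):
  $\neg f$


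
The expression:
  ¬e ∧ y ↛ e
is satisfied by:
  {y: True, e: False}


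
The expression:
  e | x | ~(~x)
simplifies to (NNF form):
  e | x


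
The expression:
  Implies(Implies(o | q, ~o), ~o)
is always true.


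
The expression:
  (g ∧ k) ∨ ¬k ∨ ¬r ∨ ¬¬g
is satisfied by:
  {g: True, k: False, r: False}
  {k: False, r: False, g: False}
  {r: True, g: True, k: False}
  {r: True, k: False, g: False}
  {g: True, k: True, r: False}
  {k: True, g: False, r: False}
  {r: True, k: True, g: True}


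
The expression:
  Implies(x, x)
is always true.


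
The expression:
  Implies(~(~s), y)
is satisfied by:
  {y: True, s: False}
  {s: False, y: False}
  {s: True, y: True}


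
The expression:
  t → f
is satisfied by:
  {f: True, t: False}
  {t: False, f: False}
  {t: True, f: True}


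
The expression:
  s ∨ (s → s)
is always true.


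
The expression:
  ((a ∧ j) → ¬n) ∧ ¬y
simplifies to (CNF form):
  ¬y ∧ (¬a ∨ ¬j ∨ ¬n)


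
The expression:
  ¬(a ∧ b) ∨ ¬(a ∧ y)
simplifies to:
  ¬a ∨ ¬b ∨ ¬y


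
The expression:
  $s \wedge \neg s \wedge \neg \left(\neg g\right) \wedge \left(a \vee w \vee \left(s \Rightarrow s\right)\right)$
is never true.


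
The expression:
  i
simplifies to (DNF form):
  i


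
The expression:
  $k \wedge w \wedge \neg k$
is never true.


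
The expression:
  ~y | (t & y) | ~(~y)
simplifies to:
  True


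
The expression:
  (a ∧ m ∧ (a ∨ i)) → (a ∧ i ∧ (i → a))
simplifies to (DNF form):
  i ∨ ¬a ∨ ¬m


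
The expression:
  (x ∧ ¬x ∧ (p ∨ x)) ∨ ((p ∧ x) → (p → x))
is always true.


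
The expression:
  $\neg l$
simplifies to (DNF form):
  $\neg l$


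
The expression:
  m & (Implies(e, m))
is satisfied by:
  {m: True}


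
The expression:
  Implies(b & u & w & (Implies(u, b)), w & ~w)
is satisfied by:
  {u: False, b: False, w: False}
  {w: True, u: False, b: False}
  {b: True, u: False, w: False}
  {w: True, b: True, u: False}
  {u: True, w: False, b: False}
  {w: True, u: True, b: False}
  {b: True, u: True, w: False}
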